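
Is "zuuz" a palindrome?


Word: "zuuz"
Reversed: "zuuz"
Forward == Backward? zuuz == zuuz
Palindrome = Yes


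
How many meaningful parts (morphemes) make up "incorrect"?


Word: "incorrect"
Morphemes: in- + correct
Each morpheme carries meaning
= 2 morphemes


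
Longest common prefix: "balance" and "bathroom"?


Word 1: "balance"
Word 2: "bathroom"
Comparing from start:
  Pos 0: 'b' == 'b'
  Pos 1: 'a' == 'a'
  Pos 2: 'l' != 't' (stop)
LCP = "ba" (length 2)


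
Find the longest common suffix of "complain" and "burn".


Word 1: "complain"
Word 2: "burn"
Comparing from end:
  Pos -1: 'n' == 'n'
  Pos -2: 'i' != 'r' (stop)
LCS = "n" (length 1)


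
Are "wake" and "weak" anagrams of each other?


Word 1: "wake" → sorted: aekw
Word 2: "weak" → sorted: aekw
Same letters? aekw == aekw
Anagram = Yes


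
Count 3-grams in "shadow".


Word: "shadow" (length 6)
Number of 3-grams = length - 3 + 1 = 6 - 3 + 1
= 4


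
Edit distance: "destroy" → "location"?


Word 1: "destroy" (length 7)
Word 2: "location" (length 8)
One optimal edit sequence (insert/delete/substitute each cost 1):
  1. insert 'l'  (+1)
  2. substitute 'd' -> 'o'  (+1)
  3. substitute 'e' -> 'c'  (+1)
  4. substitute 's' -> 'a'  (+1)
  5. keep 't'
  6. substitute 'r' -> 'i'  (+1)
  7. keep 'o'
  8. substitute 'y' -> 'n'  (+1)
Total edit operations: 6
Edit distance = 6


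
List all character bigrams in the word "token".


Word: "token" (length 5)
Number of bigrams = 5 - 2 + 1 = 4
  Position 0: "to"
  Position 1: "ok"
  Position 2: "ke"
  Position 3: "en"
Bigrams = "to", "ok", "ke", "en"


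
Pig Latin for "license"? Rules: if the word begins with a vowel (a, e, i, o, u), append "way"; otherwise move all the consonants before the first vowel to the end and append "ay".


Word: "license"
Starts with consonant(s) → move to end, add 'ay'
Consonant cluster: "l"
Pig Latin = "icenselay"


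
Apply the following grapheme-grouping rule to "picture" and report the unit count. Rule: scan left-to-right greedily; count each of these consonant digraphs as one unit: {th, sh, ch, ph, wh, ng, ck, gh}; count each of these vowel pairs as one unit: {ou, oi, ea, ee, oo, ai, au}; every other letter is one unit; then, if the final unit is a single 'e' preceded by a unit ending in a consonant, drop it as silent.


Word: "picture" (7 letters)
Left-to-right scan:
  1. 'p' (letter)
  2. 'i' (letter)
  3. 'c' (letter)
  4. 't' (letter)
  5. 'u' (letter)
  6. 'r' (letter)
  7. 'e' (letter)
Units from scan: 7
Final unit is 'e' after a consonant -> drop as silent (-1)
Sound units = 6 units


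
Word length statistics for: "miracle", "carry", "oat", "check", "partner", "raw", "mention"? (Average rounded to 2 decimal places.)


Lengths: "miracle"=7, "carry"=5, "oat"=3, "check"=5, "partner"=7, "raw"=3, "mention"=7
Sum = 37, Count = 7
Average = 37/7 = 5.29
= avg=5.29, min=3, max=7


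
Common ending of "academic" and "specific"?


Word 1: "academic"
Word 2: "specific"
Comparing from end:
  Pos -1: 'c' == 'c'
  Pos -2: 'i' == 'i'
  Pos -3: 'm' != 'f' (stop)
LCS = "ic" (length 2)


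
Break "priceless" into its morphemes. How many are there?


Word: "priceless"
Morphemes: price + -less
Each morpheme carries meaning
= 2 morphemes


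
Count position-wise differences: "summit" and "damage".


Comparing character by character (same length = 6):
  Pos 0: 's' vs 'd' !=
  Pos 1: 'u' vs 'a' !=
  Pos 2: 'm' vs 'm' =
  Pos 3: 'm' vs 'a' !=
  Pos 4: 'i' vs 'g' !=
  Pos 5: 't' vs 'e' !=
Hamming distance = 5


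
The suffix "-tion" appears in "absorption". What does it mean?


Suffix: -tion
Example: absorption (absorb + -tion, with a spelling change)
Meaning = act or process


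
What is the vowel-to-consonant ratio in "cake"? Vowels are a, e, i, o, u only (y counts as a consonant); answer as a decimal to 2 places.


Word: "cake"
Vowels (a,e,i,o,u): 2
Consonants: 2
Ratio = 2/2
= 1.00


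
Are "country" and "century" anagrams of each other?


Word 1: "country" → sorted: cnortuy
Word 2: "century" → sorted: cenrtuy
Same letters? cnortuy != cenrtuy
Anagram = No


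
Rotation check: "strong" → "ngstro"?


Word: "strong", Candidate: "ngstro"
Method: check if candidate is substring of word+word
"strongstrong" contains "ngstro"? Yes
Is rotation = Yes


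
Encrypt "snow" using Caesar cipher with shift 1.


Word: "snow"
Shift: 1
Each letter → (letter + shift) mod 26:
  's' (18) + 1 = 19 → 't'
  'n' (13) + 1 = 14 → 'o'
  'o' (14) + 1 = 15 → 'p'
  'w' (22) + 1 = 23 → 'x'
Result = "topx"


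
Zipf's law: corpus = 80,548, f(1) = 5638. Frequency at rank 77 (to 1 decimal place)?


Zipf's law: f(r) = f(1) / r
f(1) = 5638
f(77) = 5638 / 77
= 73.2 occurrences


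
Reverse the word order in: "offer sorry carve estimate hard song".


Original: "offer sorry carve estimate hard song"
Words (1..n): offer | sorry | carve | estimate | hard | song
Reversed (n..1): song | hard | estimate | carve | sorry | offer
Result = "song hard estimate carve sorry offer"


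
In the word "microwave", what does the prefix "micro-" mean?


Prefix: micro-
As in: microwave -> micro- + wave
Meaning = small


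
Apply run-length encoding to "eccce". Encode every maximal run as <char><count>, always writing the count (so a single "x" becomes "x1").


String: "eccce"
Scanning for consecutive runs:
  'e' x 1
  'c' x 3
  'e' x 1
RLE = "e1c3e1"


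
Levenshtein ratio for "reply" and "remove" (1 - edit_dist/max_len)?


Word 1: "reply" (length 5)
Word 2: "remove" (length 6)
One optimal edit sequence:
  1. keep 'r'
  2. keep 'e'
  3. insert 'm'  (+1)
  4. substitute 'p' -> 'o'  (+1)
  5. substitute 'l' -> 'v'  (+1)
  6. substitute 'y' -> 'e'  (+1)
Edit distance = 4
Max length = max(5, 6) = 6
Similarity = 1 - 4/6
= 0.3333


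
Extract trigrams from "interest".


Word: "interest" (length 8)
Number of trigrams = 8 - 3 + 1 = 6
  Position 0: "int"
  Position 1: "nte"
  Position 2: "ter"
  Position 3: "ere"
  Position 4: "res"
  Position 5: "est"
Trigrams = "int", "nte", "ter", "ere", "res", "est"


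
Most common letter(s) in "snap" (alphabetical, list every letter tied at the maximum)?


Word: "snap"
Letter counts:
  'a': 1
  'n': 1
  'p': 1
  's': 1
Maximum count = 1
Most frequent = 'a', 'n', 'p', 's' (1 time each)


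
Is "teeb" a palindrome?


Word: "teeb"
Reversed: "beet"
Forward == Backward? teeb != beet
Palindrome = No


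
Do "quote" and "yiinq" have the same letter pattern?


Pattern of "quote": [0, 1, 2, 3, 4]
Pattern of "yiinq": [0, 1, 1, 2, 3]
Patterns do not match
Same pattern = No


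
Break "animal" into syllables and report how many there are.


Word: "animal"
Syllable breakdown: an · i · mal
Counting: 3 parts
= 3 syllables


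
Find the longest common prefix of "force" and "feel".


Word 1: "force"
Word 2: "feel"
Comparing from start:
  Pos 0: 'f' == 'f'
  Pos 1: 'o' != 'e' (stop)
LCP = "f" (length 1)


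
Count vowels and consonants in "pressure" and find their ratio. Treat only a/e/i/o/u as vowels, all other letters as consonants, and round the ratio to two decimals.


Word: "pressure"
Vowels (a,e,i,o,u): 3
Consonants: 5
Ratio = 3/5
= 0.60


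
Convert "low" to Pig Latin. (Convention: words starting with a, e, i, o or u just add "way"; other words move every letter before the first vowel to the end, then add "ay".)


Word: "low"
Starts with consonant(s) → move to end, add 'ay'
Consonant cluster: "l"
Pig Latin = "owlay"


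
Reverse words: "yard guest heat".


Original: "yard guest heat"
Words (1..n): yard | guest | heat
Reversed (n..1): heat | guest | yard
Result = "heat guest yard"


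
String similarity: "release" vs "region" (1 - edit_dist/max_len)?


Word 1: "release" (length 7)
Word 2: "region" (length 6)
One optimal edit sequence:
  1. keep 'r'
  2. keep 'e'
  3. delete 'l'  (+1)
  4. substitute 'e' -> 'g'  (+1)
  5. substitute 'a' -> 'i'  (+1)
  6. substitute 's' -> 'o'  (+1)
  7. substitute 'e' -> 'n'  (+1)
Edit distance = 5
Max length = max(7, 6) = 7
Similarity = 1 - 5/7
= 0.2857


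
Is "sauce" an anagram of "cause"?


Word 1: "cause" → sorted: acesu
Word 2: "sauce" → sorted: acesu
Same letters? acesu == acesu
Anagram = Yes


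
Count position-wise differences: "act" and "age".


Comparing character by character (same length = 3):
  Pos 0: 'a' vs 'a' =
  Pos 1: 'c' vs 'g' !=
  Pos 2: 't' vs 'e' !=
Hamming distance = 2


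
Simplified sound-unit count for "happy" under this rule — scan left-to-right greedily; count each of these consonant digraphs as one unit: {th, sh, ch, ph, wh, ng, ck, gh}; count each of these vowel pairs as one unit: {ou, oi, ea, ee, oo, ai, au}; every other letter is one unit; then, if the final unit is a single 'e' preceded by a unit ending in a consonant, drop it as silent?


Word: "happy" (5 letters)
Left-to-right scan:
  1. 'h' (letter)
  2. 'a' (letter)
  3. 'p' (letter)
  4. 'p' (letter)
  5. 'y' (letter)
Units from scan: 5
Sound units = 5 units


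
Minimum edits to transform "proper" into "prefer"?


Word 1: "proper" (length 6)
Word 2: "prefer" (length 6)
One optimal edit sequence (insert/delete/substitute each cost 1):
  1. keep 'p'
  2. keep 'r'
  3. substitute 'o' -> 'e'  (+1)
  4. substitute 'p' -> 'f'  (+1)
  5. keep 'e'
  6. keep 'r'
Total edit operations: 2
Edit distance = 2


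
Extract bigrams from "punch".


Word: "punch" (length 5)
Number of bigrams = 5 - 2 + 1 = 4
  Position 0: "pu"
  Position 1: "un"
  Position 2: "nc"
  Position 3: "ch"
Bigrams = "pu", "un", "nc", "ch"


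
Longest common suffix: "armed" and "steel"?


Word 1: "armed"
Word 2: "steel"
Comparing from end:
  Pos -1: 'd' != 'l' (stop)
LCS = "" (length 0)


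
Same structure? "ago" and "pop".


Pattern of "ago": [0, 1, 2]
Pattern of "pop": [0, 1, 0]
Patterns do not match
Same pattern = No


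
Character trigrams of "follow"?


Word: "follow" (length 6)
Number of trigrams = 6 - 3 + 1 = 4
  Position 0: "fol"
  Position 1: "oll"
  Position 2: "llo"
  Position 3: "low"
Trigrams = "fol", "oll", "llo", "low"


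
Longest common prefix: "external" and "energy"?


Word 1: "external"
Word 2: "energy"
Comparing from start:
  Pos 0: 'e' == 'e'
  Pos 1: 'x' != 'n' (stop)
LCP = "e" (length 1)


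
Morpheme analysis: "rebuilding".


Word: "rebuilding"
Morphemes: re- / build / -ing
Each morpheme carries meaning
= 3 morphemes


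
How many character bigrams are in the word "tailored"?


Word: "tailored" (length 8)
Number of 2-grams = length - 2 + 1 = 8 - 2 + 1
= 7


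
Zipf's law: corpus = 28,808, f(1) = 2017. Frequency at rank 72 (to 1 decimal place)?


Zipf's law: f(r) = f(1) / r
f(1) = 2017
f(72) = 2017 / 72
= 28.0 occurrences


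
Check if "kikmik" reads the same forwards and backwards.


Word: "kikmik"
Reversed: "kimkik"
Forward == Backward? kikmik != kimkik
Palindrome = No


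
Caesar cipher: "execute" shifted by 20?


Word: "execute"
Shift: 20
Each letter → (letter + shift) mod 26:
  'e' (4) + 20 = 24 → 'y'
  'x' (23) + 20 = 17 → 'r'
  'e' (4) + 20 = 24 → 'y'
  'c' (2) + 20 = 22 → 'w'
  'u' (20) + 20 = 14 → 'o'
  't' (19) + 20 = 13 → 'n'
  'e' (4) + 20 = 24 → 'y'
Result = "yrywony"


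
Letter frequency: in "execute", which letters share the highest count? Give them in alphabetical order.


Word: "execute"
Letter counts:
  'c': 1
  'e': 3
  't': 1
  'u': 1
  'x': 1
Maximum count = 3
Most frequent = 'e' (3 times each)


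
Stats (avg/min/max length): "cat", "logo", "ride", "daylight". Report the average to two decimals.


Lengths: "cat"=3, "logo"=4, "ride"=4, "daylight"=8
Sum = 19, Count = 4
Average = 19/4 = 4.75
= avg=4.75, min=3, max=8


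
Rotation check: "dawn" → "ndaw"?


Word: "dawn", Candidate: "ndaw"
Method: check if candidate is substring of word+word
"dawndawn" contains "ndaw"? Yes
Is rotation = Yes


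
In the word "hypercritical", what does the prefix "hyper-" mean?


Prefix: hyper-
Example: hypercritical = hyper- + critical
Meaning = over / excessive


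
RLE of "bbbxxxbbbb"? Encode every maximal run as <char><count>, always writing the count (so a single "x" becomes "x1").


String: "bbbxxxbbbb"
Scanning for consecutive runs:
  'b' x 3
  'x' x 3
  'b' x 4
RLE = "b3x3b4"


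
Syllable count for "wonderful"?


Word: "wonderful"
Syllable breakdown: won-der-ful
Counting: 3 parts
= 3 syllables


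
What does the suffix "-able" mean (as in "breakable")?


Suffix: -able
Example: breakable = break + -able
Meaning = capable of


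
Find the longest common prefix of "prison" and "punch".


Word 1: "prison"
Word 2: "punch"
Comparing from start:
  Pos 0: 'p' == 'p'
  Pos 1: 'r' != 'u' (stop)
LCP = "p" (length 1)


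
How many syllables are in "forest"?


Word: "forest"
Syllable breakdown: for / est
Counting: 2 parts
= 2 syllables


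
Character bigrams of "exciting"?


Word: "exciting" (length 8)
Number of bigrams = 8 - 2 + 1 = 7
  Position 0: "ex"
  Position 1: "xc"
  Position 2: "ci"
  Position 3: "it"
  Position 4: "ti"
  Position 5: "in"
  Position 6: "ng"
Bigrams = "ex", "xc", "ci", "it", "ti", "in", "ng"


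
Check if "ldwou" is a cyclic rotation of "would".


Word: "would", Candidate: "ldwou"
Method: check if candidate is substring of word+word
"wouldwould" contains "ldwou"? Yes
Is rotation = Yes


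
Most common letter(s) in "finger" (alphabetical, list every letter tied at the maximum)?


Word: "finger"
Letter counts:
  'e': 1
  'f': 1
  'g': 1
  'i': 1
  'n': 1
  'r': 1
Maximum count = 1
Most frequent = 'e', 'f', 'g', 'i', 'n', 'r' (1 time each)


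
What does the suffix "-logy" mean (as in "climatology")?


Suffix: -logy
Example: climatology = climate + -logy, with a spelling change
Meaning = study of


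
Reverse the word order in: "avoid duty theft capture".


Original: "avoid duty theft capture"
Words (1..n): avoid | duty | theft | capture
Reversed (n..1): capture | theft | duty | avoid
Result = "capture theft duty avoid"


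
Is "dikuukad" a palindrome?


Word: "dikuukad"
Reversed: "dakuukid"
Forward == Backward? dikuukad != dakuukid
Palindrome = No


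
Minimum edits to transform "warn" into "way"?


Word 1: "warn" (length 4)
Word 2: "way" (length 3)
One optimal edit sequence (insert/delete/substitute each cost 1):
  1. keep 'w'
  2. keep 'a'
  3. delete 'r'  (+1)
  4. substitute 'n' -> 'y'  (+1)
Total edit operations: 2
Edit distance = 2


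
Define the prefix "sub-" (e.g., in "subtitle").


Prefix: sub-
Example: subtitle = sub- + title
Meaning = under / below


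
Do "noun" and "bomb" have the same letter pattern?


Pattern of "noun": [0, 1, 2, 0]
Pattern of "bomb": [0, 1, 2, 0]
Patterns match
Same pattern = Yes


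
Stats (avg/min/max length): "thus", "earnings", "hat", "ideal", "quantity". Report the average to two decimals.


Lengths: "thus"=4, "earnings"=8, "hat"=3, "ideal"=5, "quantity"=8
Sum = 28, Count = 5
Average = 28/5 = 5.60
= avg=5.60, min=3, max=8


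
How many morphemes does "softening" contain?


Word: "softening"
Morphemes: soft / -en / -ing
Each morpheme carries meaning
= 3 morphemes


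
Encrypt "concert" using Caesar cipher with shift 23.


Word: "concert"
Shift: 23
Each letter → (letter + shift) mod 26:
  'c' (2) + 23 = 25 → 'z'
  'o' (14) + 23 = 11 → 'l'
  'n' (13) + 23 = 10 → 'k'
  'c' (2) + 23 = 25 → 'z'
  'e' (4) + 23 = 1 → 'b'
  'r' (17) + 23 = 14 → 'o'
  't' (19) + 23 = 16 → 'q'
Result = "zlkzboq"


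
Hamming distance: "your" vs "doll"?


Comparing character by character (same length = 4):
  Pos 0: 'y' vs 'd' !=
  Pos 1: 'o' vs 'o' =
  Pos 2: 'u' vs 'l' !=
  Pos 3: 'r' vs 'l' !=
Hamming distance = 3


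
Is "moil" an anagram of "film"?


Word 1: "film" → sorted: film
Word 2: "moil" → sorted: ilmo
Same letters? film != ilmo
Anagram = No


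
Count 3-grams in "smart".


Word: "smart" (length 5)
Number of 3-grams = length - 3 + 1 = 5 - 3 + 1
= 3


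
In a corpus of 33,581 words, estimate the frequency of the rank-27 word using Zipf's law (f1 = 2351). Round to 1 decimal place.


Zipf's law: f(r) = f(1) / r
f(1) = 2351
f(27) = 2351 / 27
= 87.1 occurrences


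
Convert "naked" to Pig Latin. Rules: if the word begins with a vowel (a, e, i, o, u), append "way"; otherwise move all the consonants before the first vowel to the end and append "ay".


Word: "naked"
Starts with consonant(s) → move to end, add 'ay'
Consonant cluster: "n"
Pig Latin = "akednay"


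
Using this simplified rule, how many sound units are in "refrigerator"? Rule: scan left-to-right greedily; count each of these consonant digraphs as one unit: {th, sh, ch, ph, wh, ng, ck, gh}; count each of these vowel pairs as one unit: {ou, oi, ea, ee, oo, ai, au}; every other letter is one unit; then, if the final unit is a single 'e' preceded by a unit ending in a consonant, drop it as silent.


Word: "refrigerator" (12 letters)
Left-to-right scan:
  [1] 'r' (letter)
  [2] 'e' (letter)
  [3] 'f' (letter)
  [4] 'r' (letter)
  [5] 'i' (letter)
  [6] 'g' (letter)
  [7] 'e' (letter)
  [8] 'r' (letter)
  [9] 'a' (letter)
  [10] 't' (letter)
  [11] 'o' (letter)
  [12] 'r' (letter)
Units from scan: 12
Sound units = 12 units


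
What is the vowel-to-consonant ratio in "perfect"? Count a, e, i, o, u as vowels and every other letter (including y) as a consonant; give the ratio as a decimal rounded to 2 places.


Word: "perfect"
Vowels (a,e,i,o,u): 2
Consonants: 5
Ratio = 2/5
= 0.40


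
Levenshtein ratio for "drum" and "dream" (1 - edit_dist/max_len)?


Word 1: "drum" (length 4)
Word 2: "dream" (length 5)
One optimal edit sequence:
  1. keep 'd'
  2. keep 'r'
  3. insert 'e'  (+1)
  4. substitute 'u' -> 'a'  (+1)
  5. keep 'm'
Edit distance = 2
Max length = max(4, 5) = 5
Similarity = 1 - 2/5
= 0.6000


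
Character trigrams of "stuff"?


Word: "stuff" (length 5)
Number of trigrams = 5 - 3 + 1 = 3
  Position 0: "stu"
  Position 1: "tuf"
  Position 2: "uff"
Trigrams = "stu", "tuf", "uff"


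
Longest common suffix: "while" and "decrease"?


Word 1: "while"
Word 2: "decrease"
Comparing from end:
  Pos -1: 'e' == 'e'
  Pos -2: 'l' != 's' (stop)
LCS = "e" (length 1)


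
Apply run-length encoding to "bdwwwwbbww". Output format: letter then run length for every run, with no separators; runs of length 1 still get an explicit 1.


String: "bdwwwwbbww"
Scanning for consecutive runs:
  'b' x 1
  'd' x 1
  'w' x 4
  'b' x 2
  'w' x 2
RLE = "b1d1w4b2w2"


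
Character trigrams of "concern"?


Word: "concern" (length 7)
Number of trigrams = 7 - 3 + 1 = 5
  Position 0: "con"
  Position 1: "onc"
  Position 2: "nce"
  Position 3: "cer"
  Position 4: "ern"
Trigrams = "con", "onc", "nce", "cer", "ern"


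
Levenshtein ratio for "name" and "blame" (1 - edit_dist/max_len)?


Word 1: "name" (length 4)
Word 2: "blame" (length 5)
One optimal edit sequence:
  1. insert 'b'  (+1)
  2. substitute 'n' -> 'l'  (+1)
  3. keep 'a'
  4. keep 'm'
  5. keep 'e'
Edit distance = 2
Max length = max(4, 5) = 5
Similarity = 1 - 2/5
= 0.6000


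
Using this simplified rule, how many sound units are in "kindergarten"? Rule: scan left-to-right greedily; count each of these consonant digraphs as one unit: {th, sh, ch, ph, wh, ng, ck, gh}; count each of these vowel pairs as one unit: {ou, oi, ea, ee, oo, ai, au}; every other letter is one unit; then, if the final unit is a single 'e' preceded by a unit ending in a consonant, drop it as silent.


Word: "kindergarten" (12 letters)
Left-to-right scan:
  (1) 'k' (letter)
  (2) 'i' (letter)
  (3) 'n' (letter)
  (4) 'd' (letter)
  (5) 'e' (letter)
  (6) 'r' (letter)
  (7) 'g' (letter)
  (8) 'a' (letter)
  (9) 'r' (letter)
  (10) 't' (letter)
  (11) 'e' (letter)
  (12) 'n' (letter)
Units from scan: 12
Sound units = 12 units


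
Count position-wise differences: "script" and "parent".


Comparing character by character (same length = 6):
  Pos 0: 's' vs 'p' !=
  Pos 1: 'c' vs 'a' !=
  Pos 2: 'r' vs 'r' =
  Pos 3: 'i' vs 'e' !=
  Pos 4: 'p' vs 'n' !=
  Pos 5: 't' vs 't' =
Hamming distance = 4


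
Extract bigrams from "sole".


Word: "sole" (length 4)
Number of bigrams = 4 - 2 + 1 = 3
  Position 0: "so"
  Position 1: "ol"
  Position 2: "le"
Bigrams = "so", "ol", "le"


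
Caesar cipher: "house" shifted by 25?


Word: "house"
Shift: 25
Each letter → (letter + shift) mod 26:
  'h' (7) + 25 = 6 → 'g'
  'o' (14) + 25 = 13 → 'n'
  'u' (20) + 25 = 19 → 't'
  's' (18) + 25 = 17 → 'r'
  'e' (4) + 25 = 3 → 'd'
Result = "gntrd"


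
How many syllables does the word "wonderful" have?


Word: "wonderful"
Syllable breakdown: won / der / ful
Counting: 3 parts
= 3 syllables


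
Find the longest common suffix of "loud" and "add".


Word 1: "loud"
Word 2: "add"
Comparing from end:
  Pos -1: 'd' == 'd'
  Pos -2: 'u' != 'd' (stop)
LCS = "d" (length 1)


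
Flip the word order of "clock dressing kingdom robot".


Original: "clock dressing kingdom robot"
Words (1..n): clock | dressing | kingdom | robot
Reversed (n..1): robot | kingdom | dressing | clock
Result = "robot kingdom dressing clock"


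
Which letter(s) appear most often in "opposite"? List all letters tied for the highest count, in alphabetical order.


Word: "opposite"
Letter counts:
  'e': 1
  'i': 1
  'o': 2
  'p': 2
  's': 1
  't': 1
Maximum count = 2
Most frequent = 'o', 'p' (2 times each)


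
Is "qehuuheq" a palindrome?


Word: "qehuuheq"
Reversed: "qehuuheq"
Forward == Backward? qehuuheq == qehuuheq
Palindrome = Yes


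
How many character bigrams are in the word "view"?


Word: "view" (length 4)
Number of 2-grams = length - 2 + 1 = 4 - 2 + 1
= 3


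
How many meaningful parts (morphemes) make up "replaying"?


Word: "replaying"
Morphemes: re- + play + -ing
Each morpheme carries meaning
= 3 morphemes


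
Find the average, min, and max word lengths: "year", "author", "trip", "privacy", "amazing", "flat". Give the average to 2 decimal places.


Lengths: "year"=4, "author"=6, "trip"=4, "privacy"=7, "amazing"=7, "flat"=4
Sum = 32, Count = 6
Average = 32/6 = 5.33
= avg=5.33, min=4, max=7


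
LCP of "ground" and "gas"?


Word 1: "ground"
Word 2: "gas"
Comparing from start:
  Pos 0: 'g' == 'g'
  Pos 1: 'r' != 'a' (stop)
LCP = "g" (length 1)


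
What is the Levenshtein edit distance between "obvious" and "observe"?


Word 1: "obvious" (length 7)
Word 2: "observe" (length 7)
One optimal edit sequence (insert/delete/substitute each cost 1):
  1. keep 'o'
  2. keep 'b'
  3. substitute 'v' -> 's'  (+1)
  4. substitute 'i' -> 'e'  (+1)
  5. substitute 'o' -> 'r'  (+1)
  6. substitute 'u' -> 'v'  (+1)
  7. substitute 's' -> 'e'  (+1)
Total edit operations: 5
Edit distance = 5


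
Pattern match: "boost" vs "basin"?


Pattern of "boost": [0, 1, 1, 2, 3]
Pattern of "basin": [0, 1, 2, 3, 4]
Patterns do not match
Same pattern = No


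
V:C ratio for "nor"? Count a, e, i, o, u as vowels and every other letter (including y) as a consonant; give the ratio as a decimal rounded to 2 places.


Word: "nor"
Vowels (a,e,i,o,u): 1
Consonants: 2
Ratio = 1/2
= 0.50


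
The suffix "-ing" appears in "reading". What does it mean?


Suffix: -ing
Example: reading (read + -ing)
Meaning = present participle


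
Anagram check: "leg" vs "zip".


Word 1: "leg" → sorted: egl
Word 2: "zip" → sorted: ipz
Same letters? egl != ipz
Anagram = No


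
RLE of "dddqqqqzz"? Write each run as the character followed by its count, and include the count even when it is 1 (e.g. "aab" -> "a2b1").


String: "dddqqqqzz"
Scanning for consecutive runs:
  'd' x 3
  'q' x 4
  'z' x 2
RLE = "d3q4z2"


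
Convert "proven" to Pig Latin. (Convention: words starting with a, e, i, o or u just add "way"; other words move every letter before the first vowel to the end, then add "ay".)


Word: "proven"
Starts with consonant(s) → move to end, add 'ay'
Consonant cluster: "pr"
Pig Latin = "ovenpray"


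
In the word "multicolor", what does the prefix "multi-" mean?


Prefix: multi-
As in: multicolor -> multi- + color
Meaning = many


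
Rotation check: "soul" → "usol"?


Word: "soul", Candidate: "usol"
Method: check if candidate is substring of word+word
"soulsoul" contains "usol"? No
Is rotation = No


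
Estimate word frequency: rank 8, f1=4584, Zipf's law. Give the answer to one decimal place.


Zipf's law: f(r) = f(1) / r
f(1) = 4584
f(8) = 4584 / 8
= 573.0 occurrences


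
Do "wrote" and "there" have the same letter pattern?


Pattern of "wrote": [0, 1, 2, 3, 4]
Pattern of "there": [0, 1, 2, 3, 2]
Patterns do not match
Same pattern = No


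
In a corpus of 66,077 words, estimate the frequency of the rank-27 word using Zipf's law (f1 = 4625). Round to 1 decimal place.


Zipf's law: f(r) = f(1) / r
f(1) = 4625
f(27) = 4625 / 27
= 171.3 occurrences


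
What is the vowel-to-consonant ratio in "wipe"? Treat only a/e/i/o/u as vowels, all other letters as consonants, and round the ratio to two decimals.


Word: "wipe"
Vowels (a,e,i,o,u): 2
Consonants: 2
Ratio = 2/2
= 1.00


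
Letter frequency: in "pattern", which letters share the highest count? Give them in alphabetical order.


Word: "pattern"
Letter counts:
  'a': 1
  'e': 1
  'n': 1
  'p': 1
  'r': 1
  't': 2
Maximum count = 2
Most frequent = 't' (2 times each)


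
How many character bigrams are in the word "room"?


Word: "room" (length 4)
Number of 2-grams = length - 2 + 1 = 4 - 2 + 1
= 3


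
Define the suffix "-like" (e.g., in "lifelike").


Suffix: -like
Example: lifelike (life + -like)
Meaning = resembling


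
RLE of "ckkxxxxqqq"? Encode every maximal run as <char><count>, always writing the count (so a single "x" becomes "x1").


String: "ckkxxxxqqq"
Scanning for consecutive runs:
  'c' x 1
  'k' x 2
  'x' x 4
  'q' x 3
RLE = "c1k2x4q3"


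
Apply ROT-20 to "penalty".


Word: "penalty"
Shift: 20
Each letter → (letter + shift) mod 26:
  'p' (15) + 20 = 9 → 'j'
  'e' (4) + 20 = 24 → 'y'
  'n' (13) + 20 = 7 → 'h'
  'a' (0) + 20 = 20 → 'u'
  'l' (11) + 20 = 5 → 'f'
  't' (19) + 20 = 13 → 'n'
  'y' (24) + 20 = 18 → 's'
Result = "jyhufns"


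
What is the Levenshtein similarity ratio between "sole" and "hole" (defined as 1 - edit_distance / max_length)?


Word 1: "sole" (length 4)
Word 2: "hole" (length 4)
One optimal edit sequence:
  1. substitute 's' -> 'h'  (+1)
  2. keep 'o'
  3. keep 'l'
  4. keep 'e'
Edit distance = 1
Max length = max(4, 4) = 4
Similarity = 1 - 1/4
= 0.7500


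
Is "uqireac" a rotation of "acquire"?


Word: "acquire", Candidate: "uqireac"
Method: check if candidate is substring of word+word
"acquireacquire" contains "uqireac"? No
Is rotation = No


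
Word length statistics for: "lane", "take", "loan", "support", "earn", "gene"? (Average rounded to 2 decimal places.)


Lengths: "lane"=4, "take"=4, "loan"=4, "support"=7, "earn"=4, "gene"=4
Sum = 27, Count = 6
Average = 27/6 = 4.50
= avg=4.50, min=4, max=7


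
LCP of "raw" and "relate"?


Word 1: "raw"
Word 2: "relate"
Comparing from start:
  Pos 0: 'r' == 'r'
  Pos 1: 'a' != 'e' (stop)
LCP = "r" (length 1)


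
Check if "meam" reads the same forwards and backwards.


Word: "meam"
Reversed: "maem"
Forward == Backward? meam != maem
Palindrome = No


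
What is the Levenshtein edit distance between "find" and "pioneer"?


Word 1: "find" (length 4)
Word 2: "pioneer" (length 7)
One optimal edit sequence (insert/delete/substitute each cost 1):
  1. substitute 'f' -> 'p'  (+1)
  2. keep 'i'
  3. insert 'o'  (+1)
  4. keep 'n'
  5. insert 'e'  (+1)
  6. insert 'e'  (+1)
  7. substitute 'd' -> 'r'  (+1)
Total edit operations: 5
Edit distance = 5


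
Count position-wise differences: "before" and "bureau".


Comparing character by character (same length = 6):
  Pos 0: 'b' vs 'b' =
  Pos 1: 'e' vs 'u' !=
  Pos 2: 'f' vs 'r' !=
  Pos 3: 'o' vs 'e' !=
  Pos 4: 'r' vs 'a' !=
  Pos 5: 'e' vs 'u' !=
Hamming distance = 5


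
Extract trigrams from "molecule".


Word: "molecule" (length 8)
Number of trigrams = 8 - 3 + 1 = 6
  Position 0: "mol"
  Position 1: "ole"
  Position 2: "lec"
  Position 3: "ecu"
  Position 4: "cul"
  Position 5: "ule"
Trigrams = "mol", "ole", "lec", "ecu", "cul", "ule"


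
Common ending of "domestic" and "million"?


Word 1: "domestic"
Word 2: "million"
Comparing from end:
  Pos -1: 'c' != 'n' (stop)
LCS = "" (length 0)


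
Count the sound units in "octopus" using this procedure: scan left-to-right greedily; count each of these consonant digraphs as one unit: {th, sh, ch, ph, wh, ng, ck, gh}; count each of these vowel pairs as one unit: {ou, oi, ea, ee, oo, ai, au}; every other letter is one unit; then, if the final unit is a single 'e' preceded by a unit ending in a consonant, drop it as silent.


Word: "octopus" (7 letters)
Left-to-right scan:
  [1] 'o' (letter)
  [2] 'c' (letter)
  [3] 't' (letter)
  [4] 'o' (letter)
  [5] 'p' (letter)
  [6] 'u' (letter)
  [7] 's' (letter)
Units from scan: 7
Sound units = 7 units


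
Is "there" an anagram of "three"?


Word 1: "three" → sorted: eehrt
Word 2: "there" → sorted: eehrt
Same letters? eehrt == eehrt
Anagram = Yes


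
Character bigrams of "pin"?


Word: "pin" (length 3)
Number of bigrams = 3 - 2 + 1 = 2
  Position 0: "pi"
  Position 1: "in"
Bigrams = "pi", "in"


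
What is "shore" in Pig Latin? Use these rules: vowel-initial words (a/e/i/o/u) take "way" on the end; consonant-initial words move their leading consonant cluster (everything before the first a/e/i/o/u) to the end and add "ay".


Word: "shore"
Starts with consonant(s) → move to end, add 'ay'
Consonant cluster: "sh"
Pig Latin = "oreshay"


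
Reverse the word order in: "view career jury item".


Original: "view career jury item"
Words (1..n): view | career | jury | item
Reversed (n..1): item | jury | career | view
Result = "item jury career view"


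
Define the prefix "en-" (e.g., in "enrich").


Prefix: en-
Example: enrich (en- + rich)
Meaning = cause to / put into


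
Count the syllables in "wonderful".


Word: "wonderful"
Syllable breakdown: won-der-ful
Counting: 3 parts
= 3 syllables


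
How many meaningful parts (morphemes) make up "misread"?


Word: "misread"
Morphemes: mis- / read
Each morpheme carries meaning
= 2 morphemes


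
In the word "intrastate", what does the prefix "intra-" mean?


Prefix: intra-
As in: intrastate -> intra- + state
Meaning = within


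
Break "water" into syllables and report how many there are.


Word: "water"
Syllable breakdown: wa · ter
Counting: 2 parts
= 2 syllables


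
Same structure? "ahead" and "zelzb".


Pattern of "ahead": [0, 1, 2, 0, 3]
Pattern of "zelzb": [0, 1, 2, 0, 3]
Patterns match
Same pattern = Yes


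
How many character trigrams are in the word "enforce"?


Word: "enforce" (length 7)
Number of 3-grams = length - 3 + 1 = 7 - 3 + 1
= 5


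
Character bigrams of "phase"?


Word: "phase" (length 5)
Number of bigrams = 5 - 2 + 1 = 4
  Position 0: "ph"
  Position 1: "ha"
  Position 2: "as"
  Position 3: "se"
Bigrams = "ph", "ha", "as", "se"


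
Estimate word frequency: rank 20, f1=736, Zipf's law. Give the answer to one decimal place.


Zipf's law: f(r) = f(1) / r
f(1) = 736
f(20) = 736 / 20
= 36.8 occurrences


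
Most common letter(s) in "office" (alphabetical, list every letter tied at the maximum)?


Word: "office"
Letter counts:
  'c': 1
  'e': 1
  'f': 2
  'i': 1
  'o': 1
Maximum count = 2
Most frequent = 'f' (2 times each)


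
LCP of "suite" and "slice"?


Word 1: "suite"
Word 2: "slice"
Comparing from start:
  Pos 0: 's' == 's'
  Pos 1: 'u' != 'l' (stop)
LCP = "s" (length 1)


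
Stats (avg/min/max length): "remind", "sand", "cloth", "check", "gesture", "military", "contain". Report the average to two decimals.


Lengths: "remind"=6, "sand"=4, "cloth"=5, "check"=5, "gesture"=7, "military"=8, "contain"=7
Sum = 42, Count = 7
Average = 42/7 = 6.00
= avg=6.00, min=4, max=8


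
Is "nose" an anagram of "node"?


Word 1: "node" → sorted: deno
Word 2: "nose" → sorted: enos
Same letters? deno != enos
Anagram = No


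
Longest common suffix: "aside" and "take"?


Word 1: "aside"
Word 2: "take"
Comparing from end:
  Pos -1: 'e' == 'e'
  Pos -2: 'd' != 'k' (stop)
LCS = "e" (length 1)


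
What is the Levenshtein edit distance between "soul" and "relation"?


Word 1: "soul" (length 4)
Word 2: "relation" (length 8)
One optimal edit sequence (insert/delete/substitute each cost 1):
  1. insert 'r'  (+1)
  2. insert 'e'  (+1)
  3. insert 'l'  (+1)
  4. insert 'a'  (+1)
  5. substitute 's' -> 't'  (+1)
  6. substitute 'o' -> 'i'  (+1)
  7. substitute 'u' -> 'o'  (+1)
  8. substitute 'l' -> 'n'  (+1)
Total edit operations: 8
Edit distance = 8


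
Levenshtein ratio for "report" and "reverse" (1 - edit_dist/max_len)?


Word 1: "report" (length 6)
Word 2: "reverse" (length 7)
One optimal edit sequence:
  1. keep 'r'
  2. keep 'e'
  3. substitute 'p' -> 'v'  (+1)
  4. substitute 'o' -> 'e'  (+1)
  5. keep 'r'
  6. insert 's'  (+1)
  7. substitute 't' -> 'e'  (+1)
Edit distance = 4
Max length = max(6, 7) = 7
Similarity = 1 - 4/7
= 0.4286


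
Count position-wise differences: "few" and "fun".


Comparing character by character (same length = 3):
  Pos 0: 'f' vs 'f' =
  Pos 1: 'e' vs 'u' !=
  Pos 2: 'w' vs 'n' !=
Hamming distance = 2


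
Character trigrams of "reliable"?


Word: "reliable" (length 8)
Number of trigrams = 8 - 3 + 1 = 6
  Position 0: "rel"
  Position 1: "eli"
  Position 2: "lia"
  Position 3: "iab"
  Position 4: "abl"
  Position 5: "ble"
Trigrams = "rel", "eli", "lia", "iab", "abl", "ble"


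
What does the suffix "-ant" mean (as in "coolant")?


Suffix: -ant
Example: coolant (cool + -ant)
Meaning = one who / that which


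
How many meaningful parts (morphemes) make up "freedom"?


Word: "freedom"
Morphemes: free | -dom
Each morpheme carries meaning
= 2 morphemes


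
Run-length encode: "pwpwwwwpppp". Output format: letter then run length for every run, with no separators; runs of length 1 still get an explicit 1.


String: "pwpwwwwpppp"
Scanning for consecutive runs:
  'p' x 1
  'w' x 1
  'p' x 1
  'w' x 4
  'p' x 4
RLE = "p1w1p1w4p4"


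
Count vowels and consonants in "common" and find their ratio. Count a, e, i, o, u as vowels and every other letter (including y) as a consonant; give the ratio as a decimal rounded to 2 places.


Word: "common"
Vowels (a,e,i,o,u): 2
Consonants: 4
Ratio = 2/4
= 0.50


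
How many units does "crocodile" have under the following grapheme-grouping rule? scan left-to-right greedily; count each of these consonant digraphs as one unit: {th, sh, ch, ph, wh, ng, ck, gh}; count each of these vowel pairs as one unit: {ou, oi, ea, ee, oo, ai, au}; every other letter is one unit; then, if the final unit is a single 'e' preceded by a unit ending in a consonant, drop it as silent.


Word: "crocodile" (9 letters)
Left-to-right scan:
  [1] 'c' (letter)
  [2] 'r' (letter)
  [3] 'o' (letter)
  [4] 'c' (letter)
  [5] 'o' (letter)
  [6] 'd' (letter)
  [7] 'i' (letter)
  [8] 'l' (letter)
  [9] 'e' (letter)
Units from scan: 9
Final unit is 'e' after a consonant -> drop as silent (-1)
Sound units = 8 units


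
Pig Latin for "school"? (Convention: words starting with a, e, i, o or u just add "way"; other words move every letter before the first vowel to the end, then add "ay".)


Word: "school"
Starts with consonant(s) → move to end, add 'ay'
Consonant cluster: "sch"
Pig Latin = "oolschay"


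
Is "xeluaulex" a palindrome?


Word: "xeluaulex"
Reversed: "xeluaulex"
Forward == Backward? xeluaulex == xeluaulex
Palindrome = Yes


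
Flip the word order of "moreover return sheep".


Original: "moreover return sheep"
Words (1..n): moreover | return | sheep
Reversed (n..1): sheep | return | moreover
Result = "sheep return moreover"


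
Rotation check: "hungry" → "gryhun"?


Word: "hungry", Candidate: "gryhun"
Method: check if candidate is substring of word+word
"hungryhungry" contains "gryhun"? Yes
Is rotation = Yes


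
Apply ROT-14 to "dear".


Word: "dear"
Shift: 14
Each letter → (letter + shift) mod 26:
  'd' (3) + 14 = 17 → 'r'
  'e' (4) + 14 = 18 → 's'
  'a' (0) + 14 = 14 → 'o'
  'r' (17) + 14 = 5 → 'f'
Result = "rsof"


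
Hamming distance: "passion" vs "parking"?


Comparing character by character (same length = 7):
  Pos 0: 'p' vs 'p' =
  Pos 1: 'a' vs 'a' =
  Pos 2: 's' vs 'r' !=
  Pos 3: 's' vs 'k' !=
  Pos 4: 'i' vs 'i' =
  Pos 5: 'o' vs 'n' !=
  Pos 6: 'n' vs 'g' !=
Hamming distance = 4


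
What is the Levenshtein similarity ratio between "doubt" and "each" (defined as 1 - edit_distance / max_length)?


Word 1: "doubt" (length 5)
Word 2: "each" (length 4)
One optimal edit sequence:
  1. delete 'd'  (+1)
  2. substitute 'o' -> 'e'  (+1)
  3. substitute 'u' -> 'a'  (+1)
  4. substitute 'b' -> 'c'  (+1)
  5. substitute 't' -> 'h'  (+1)
Edit distance = 5
Max length = max(5, 4) = 5
Similarity = 1 - 5/5
= 0.0000


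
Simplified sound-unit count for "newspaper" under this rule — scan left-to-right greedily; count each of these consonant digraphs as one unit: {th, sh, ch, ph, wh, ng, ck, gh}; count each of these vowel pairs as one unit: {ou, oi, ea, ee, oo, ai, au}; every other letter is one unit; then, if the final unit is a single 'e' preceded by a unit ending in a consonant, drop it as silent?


Word: "newspaper" (9 letters)
Left-to-right scan:
  (1) 'n' (letter)
  (2) 'e' (letter)
  (3) 'w' (letter)
  (4) 's' (letter)
  (5) 'p' (letter)
  (6) 'a' (letter)
  (7) 'p' (letter)
  (8) 'e' (letter)
  (9) 'r' (letter)
Units from scan: 9
Sound units = 9 units


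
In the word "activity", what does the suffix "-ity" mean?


Suffix: -ity
As in: activity -> active + -ity, with a spelling change
Meaning = quality of


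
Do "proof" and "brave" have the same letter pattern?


Pattern of "proof": [0, 1, 2, 2, 3]
Pattern of "brave": [0, 1, 2, 3, 4]
Patterns do not match
Same pattern = No


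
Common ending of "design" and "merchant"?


Word 1: "design"
Word 2: "merchant"
Comparing from end:
  Pos -1: 'n' != 't' (stop)
LCS = "" (length 0)


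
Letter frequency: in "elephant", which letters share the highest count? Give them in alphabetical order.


Word: "elephant"
Letter counts:
  'a': 1
  'e': 2
  'h': 1
  'l': 1
  'n': 1
  'p': 1
  't': 1
Maximum count = 2
Most frequent = 'e' (2 times each)


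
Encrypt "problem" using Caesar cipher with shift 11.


Word: "problem"
Shift: 11
Each letter → (letter + shift) mod 26:
  'p' (15) + 11 = 0 → 'a'
  'r' (17) + 11 = 2 → 'c'
  'o' (14) + 11 = 25 → 'z'
  'b' (1) + 11 = 12 → 'm'
  'l' (11) + 11 = 22 → 'w'
  'e' (4) + 11 = 15 → 'p'
  'm' (12) + 11 = 23 → 'x'
Result = "aczmwpx"


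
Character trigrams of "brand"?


Word: "brand" (length 5)
Number of trigrams = 5 - 3 + 1 = 3
  Position 0: "bra"
  Position 1: "ran"
  Position 2: "and"
Trigrams = "bra", "ran", "and"


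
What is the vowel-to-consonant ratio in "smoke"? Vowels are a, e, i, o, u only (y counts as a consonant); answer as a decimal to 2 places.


Word: "smoke"
Vowels (a,e,i,o,u): 2
Consonants: 3
Ratio = 2/3
= 0.67


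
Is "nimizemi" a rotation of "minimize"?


Word: "minimize", Candidate: "nimizemi"
Method: check if candidate is substring of word+word
"minimizeminimize" contains "nimizemi"? Yes
Is rotation = Yes


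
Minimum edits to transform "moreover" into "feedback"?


Word 1: "moreover" (length 8)
Word 2: "feedback" (length 8)
One optimal edit sequence (insert/delete/substitute each cost 1):
  1. substitute 'm' -> 'f'  (+1)
  2. substitute 'o' -> 'e'  (+1)
  3. substitute 'r' -> 'e'  (+1)
  4. substitute 'e' -> 'd'  (+1)
  5. substitute 'o' -> 'b'  (+1)
  6. substitute 'v' -> 'a'  (+1)
  7. substitute 'e' -> 'c'  (+1)
  8. substitute 'r' -> 'k'  (+1)
Total edit operations: 8
Edit distance = 8
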